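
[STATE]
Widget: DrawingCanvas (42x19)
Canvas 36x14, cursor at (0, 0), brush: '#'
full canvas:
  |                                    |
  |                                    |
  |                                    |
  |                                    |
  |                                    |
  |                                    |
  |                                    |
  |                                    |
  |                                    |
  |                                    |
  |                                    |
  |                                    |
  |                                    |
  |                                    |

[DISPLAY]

+                                         
                                          
                                          
                                          
                                          
                                          
                                          
                                          
                                          
                                          
                                          
                                          
                                          
                                          
                                          
                                          
                                          
                                          
                                          


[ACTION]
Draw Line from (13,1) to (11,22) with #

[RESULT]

+                                         
                                          
                                          
                                          
                                          
                                          
                                          
                                          
                                          
                                          
                                          
                 ######                   
       ##########                         
 ######                                   
                                          
                                          
                                          
                                          
                                          


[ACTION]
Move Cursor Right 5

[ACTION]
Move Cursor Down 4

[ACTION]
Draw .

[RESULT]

                                          
                                          
                                          
                                          
     .                                    
                                          
                                          
                                          
                                          
                                          
                                          
                 ######                   
       ##########                         
 ######                                   
                                          
                                          
                                          
                                          
                                          


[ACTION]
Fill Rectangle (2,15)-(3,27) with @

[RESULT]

                                          
                                          
               @@@@@@@@@@@@@              
               @@@@@@@@@@@@@              
     .                                    
                                          
                                          
                                          
                                          
                                          
                                          
                 ######                   
       ##########                         
 ######                                   
                                          
                                          
                                          
                                          
                                          


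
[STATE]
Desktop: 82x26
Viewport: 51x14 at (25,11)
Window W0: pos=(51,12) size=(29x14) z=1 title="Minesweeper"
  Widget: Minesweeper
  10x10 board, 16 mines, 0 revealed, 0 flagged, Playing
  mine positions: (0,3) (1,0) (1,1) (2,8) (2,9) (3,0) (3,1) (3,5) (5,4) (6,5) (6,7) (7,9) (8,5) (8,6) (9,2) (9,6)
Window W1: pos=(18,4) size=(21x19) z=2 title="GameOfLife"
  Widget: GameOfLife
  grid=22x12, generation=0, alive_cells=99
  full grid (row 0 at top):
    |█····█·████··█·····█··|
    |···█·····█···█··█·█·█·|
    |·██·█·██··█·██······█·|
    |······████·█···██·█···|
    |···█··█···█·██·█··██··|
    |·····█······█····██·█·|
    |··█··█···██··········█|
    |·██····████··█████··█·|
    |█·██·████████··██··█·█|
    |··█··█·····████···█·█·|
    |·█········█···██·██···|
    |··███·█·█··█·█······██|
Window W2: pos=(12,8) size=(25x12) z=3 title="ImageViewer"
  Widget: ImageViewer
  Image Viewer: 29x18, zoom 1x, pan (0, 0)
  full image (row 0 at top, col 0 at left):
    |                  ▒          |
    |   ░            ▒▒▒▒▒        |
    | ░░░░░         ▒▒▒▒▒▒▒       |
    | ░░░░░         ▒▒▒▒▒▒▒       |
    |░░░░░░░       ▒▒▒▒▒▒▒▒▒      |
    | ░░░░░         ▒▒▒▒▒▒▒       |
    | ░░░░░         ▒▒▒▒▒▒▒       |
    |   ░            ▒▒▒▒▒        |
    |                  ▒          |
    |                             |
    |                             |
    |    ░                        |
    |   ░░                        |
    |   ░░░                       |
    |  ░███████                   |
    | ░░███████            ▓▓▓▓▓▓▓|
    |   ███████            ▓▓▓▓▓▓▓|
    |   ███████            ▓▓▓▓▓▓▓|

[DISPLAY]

      ▒    ┃·┃                                     
    ▒▒▒▒▒  ┃█┃            ┏━━━━━━━━━━━━━━━━━━━━━━━━
   ▒▒▒▒▒▒▒ ┃·┃            ┃ Minesweeper            
   ▒▒▒▒▒▒▒ ┃·┃            ┠────────────────────────
  ▒▒▒▒▒▒▒▒▒┃·┃            ┃■■■■■■■■■■              
   ▒▒▒▒▒▒▒ ┃█┃            ┃■■■■■■■■■■              
   ▒▒▒▒▒▒▒ ┃·┃            ┃■■■■■■■■■■              
    ▒▒▒▒▒  ┃·┃            ┃■■■■■■■■■■              
━━━━━━━━━━━┛·┃            ┃■■■■■■■■■■              
             ┃            ┃■■■■■■■■■■              
             ┃            ┃■■■■■■■■■■              
━━━━━━━━━━━━━┛            ┃■■■■■■■■■■              
                          ┃■■■■■■■■■■              
                          ┃■■■■■■■■■■              


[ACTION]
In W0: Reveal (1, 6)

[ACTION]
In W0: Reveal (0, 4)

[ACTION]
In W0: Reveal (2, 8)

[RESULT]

      ▒    ┃·┃                                     
    ▒▒▒▒▒  ┃█┃            ┏━━━━━━━━━━━━━━━━━━━━━━━━
   ▒▒▒▒▒▒▒ ┃·┃            ┃ Minesweeper            
   ▒▒▒▒▒▒▒ ┃·┃            ┠────────────────────────
  ▒▒▒▒▒▒▒▒▒┃·┃            ┃■■■✹1                   
   ▒▒▒▒▒▒▒ ┃█┃            ┃✹✹■■1  122              
   ▒▒▒▒▒▒▒ ┃·┃            ┃■■■■1111✹✹              
    ▒▒▒▒▒  ┃·┃            ┃✹✹■■■✹■■■■              
━━━━━━━━━━━┛·┃            ┃■■■■■■■■■■              
             ┃            ┃■■■■✹■■■■■              
             ┃            ┃■■■■■✹■✹■■              
━━━━━━━━━━━━━┛            ┃■■■■■■■■■✹              
                          ┃■■■■■✹✹■■■              
                          ┃■■✹■■■✹■■■              


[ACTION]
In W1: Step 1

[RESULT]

      ▒    ┃·┃                                     
    ▒▒▒▒▒  ┃·┃            ┏━━━━━━━━━━━━━━━━━━━━━━━━
   ▒▒▒▒▒▒▒ ┃·┃            ┃ Minesweeper            
   ▒▒▒▒▒▒▒ ┃█┃            ┠────────────────────────
  ▒▒▒▒▒▒▒▒▒┃·┃            ┃■■■✹1                   
   ▒▒▒▒▒▒▒ ┃█┃            ┃✹✹■■1  122              
   ▒▒▒▒▒▒▒ ┃·┃            ┃■■■■1111✹✹              
    ▒▒▒▒▒  ┃·┃            ┃✹✹■■■✹■■■■              
━━━━━━━━━━━┛·┃            ┃■■■■■■■■■■              
             ┃            ┃■■■■✹■■■■■              
             ┃            ┃■■■■■✹■✹■■              
━━━━━━━━━━━━━┛            ┃■■■■■■■■■✹              
                          ┃■■■■■✹✹■■■              
                          ┃■■✹■■■✹■■■              


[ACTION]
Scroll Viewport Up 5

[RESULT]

─────────────┨                                     
             ┃                                     
━━━━━━━━━━━┓█┃                                     
           ┃·┃                                     
───────────┨·┃                                     
      ▒    ┃·┃                                     
    ▒▒▒▒▒  ┃·┃            ┏━━━━━━━━━━━━━━━━━━━━━━━━
   ▒▒▒▒▒▒▒ ┃·┃            ┃ Minesweeper            
   ▒▒▒▒▒▒▒ ┃█┃            ┠────────────────────────
  ▒▒▒▒▒▒▒▒▒┃·┃            ┃■■■✹1                   
   ▒▒▒▒▒▒▒ ┃█┃            ┃✹✹■■1  122              
   ▒▒▒▒▒▒▒ ┃·┃            ┃■■■■1111✹✹              
    ▒▒▒▒▒  ┃·┃            ┃✹✹■■■✹■■■■              
━━━━━━━━━━━┛·┃            ┃■■■■■■■■■■              


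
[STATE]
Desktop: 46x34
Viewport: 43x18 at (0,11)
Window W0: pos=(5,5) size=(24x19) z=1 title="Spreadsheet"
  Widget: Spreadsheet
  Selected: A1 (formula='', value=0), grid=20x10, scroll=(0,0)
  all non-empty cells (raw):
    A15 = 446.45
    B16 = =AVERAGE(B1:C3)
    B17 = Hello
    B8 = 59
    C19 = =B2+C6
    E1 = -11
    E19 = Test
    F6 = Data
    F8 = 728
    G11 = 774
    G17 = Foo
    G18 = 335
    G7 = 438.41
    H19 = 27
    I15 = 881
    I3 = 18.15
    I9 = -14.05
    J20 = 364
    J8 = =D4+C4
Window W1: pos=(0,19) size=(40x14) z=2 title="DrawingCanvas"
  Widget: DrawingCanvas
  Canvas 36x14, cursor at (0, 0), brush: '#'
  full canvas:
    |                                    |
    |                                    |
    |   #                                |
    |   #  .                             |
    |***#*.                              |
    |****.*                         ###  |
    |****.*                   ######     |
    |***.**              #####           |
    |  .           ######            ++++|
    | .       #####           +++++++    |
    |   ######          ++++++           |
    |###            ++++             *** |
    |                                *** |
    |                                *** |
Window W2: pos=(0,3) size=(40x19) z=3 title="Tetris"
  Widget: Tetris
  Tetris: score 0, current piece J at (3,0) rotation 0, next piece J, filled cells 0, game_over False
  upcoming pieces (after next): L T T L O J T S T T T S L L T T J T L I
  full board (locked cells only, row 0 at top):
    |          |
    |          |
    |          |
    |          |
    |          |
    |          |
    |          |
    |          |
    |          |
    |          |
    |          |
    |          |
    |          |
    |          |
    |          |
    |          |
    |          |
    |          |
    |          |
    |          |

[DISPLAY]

┃          │                           ┃   
┃          │Score:                     ┃   
┃          │0                          ┃   
┃          │                           ┃   
┃          │                           ┃   
┃          │                           ┃   
┃          │                           ┃   
┃          │                           ┃   
┃          │                           ┃   
┃          │                           ┃   
┗━━━━━━━━━━━━━━━━━━━━━━━━━━━━━━━━━━━━━━┛   
┃+                                     ┃   
┃                                      ┃   
┃   #                                  ┃   
┃   #  .                               ┃   
┃***#*.                                ┃   
┃****.*                         ###    ┃   
┃****.*                   ######       ┃   


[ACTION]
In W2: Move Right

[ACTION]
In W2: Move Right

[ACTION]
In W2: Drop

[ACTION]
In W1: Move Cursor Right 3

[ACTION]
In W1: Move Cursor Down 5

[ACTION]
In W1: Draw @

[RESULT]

┃          │                           ┃   
┃          │Score:                     ┃   
┃          │0                          ┃   
┃          │                           ┃   
┃          │                           ┃   
┃          │                           ┃   
┃          │                           ┃   
┃          │                           ┃   
┃          │                           ┃   
┃          │                           ┃   
┗━━━━━━━━━━━━━━━━━━━━━━━━━━━━━━━━━━━━━━┛   
┃                                      ┃   
┃                                      ┃   
┃   #                                  ┃   
┃   #  .                               ┃   
┃***#*.                                ┃   
┃***@.*                         ###    ┃   
┃****.*                   ######       ┃   


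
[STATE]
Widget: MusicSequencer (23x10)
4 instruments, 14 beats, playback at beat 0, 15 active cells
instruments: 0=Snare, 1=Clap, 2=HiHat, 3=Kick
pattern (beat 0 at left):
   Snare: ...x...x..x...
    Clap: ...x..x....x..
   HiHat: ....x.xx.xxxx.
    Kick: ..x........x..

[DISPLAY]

      ▼1234567890123   
 Snare···█···█··█···   
  Clap···█··█····█··   
 HiHat····█·██·████·   
  Kick··█········█··   
                       
                       
                       
                       
                       


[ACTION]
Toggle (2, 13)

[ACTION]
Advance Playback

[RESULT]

      0▼234567890123   
 Snare···█···█··█···   
  Clap···█··█····█··   
 HiHat····█·██·█████   
  Kick··█········█··   
                       
                       
                       
                       
                       


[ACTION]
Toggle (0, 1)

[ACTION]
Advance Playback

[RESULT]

      01▼34567890123   
 Snare·█·█···█··█···   
  Clap···█··█····█··   
 HiHat····█·██·█████   
  Kick··█········█··   
                       
                       
                       
                       
                       


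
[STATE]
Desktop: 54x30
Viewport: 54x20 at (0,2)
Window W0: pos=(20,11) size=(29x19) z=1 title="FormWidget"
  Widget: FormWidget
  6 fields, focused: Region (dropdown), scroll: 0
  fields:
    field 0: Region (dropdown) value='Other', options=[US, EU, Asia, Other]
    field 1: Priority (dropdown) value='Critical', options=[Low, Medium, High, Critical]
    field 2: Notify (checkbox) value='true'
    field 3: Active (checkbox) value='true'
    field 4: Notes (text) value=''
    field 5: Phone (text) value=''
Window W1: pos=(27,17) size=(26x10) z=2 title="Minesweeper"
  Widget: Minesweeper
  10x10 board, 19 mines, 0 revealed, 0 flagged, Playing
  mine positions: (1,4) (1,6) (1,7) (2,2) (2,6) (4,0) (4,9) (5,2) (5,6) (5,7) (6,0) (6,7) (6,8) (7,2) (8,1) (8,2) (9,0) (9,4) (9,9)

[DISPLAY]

                                                      
                                                      
                                                      
                                                      
                                                      
                                                      
                                                      
                                                      
                                                      
                    ┏━━━━━━━━━━━━━━━━━━━━━━━━━━━┓     
                    ┃ FormWidget                ┃     
                    ┠───────────────────────────┨     
                    ┃> Region:     [Other     ▼]┃     
                    ┃  Priority:   [Critical  ▼]┃     
                    ┃  Notify:     [x]          ┃     
                    ┃  Acti┏━━━━━━━━━━━━━━━━━━━━━━━━┓ 
                    ┃  Note┃ Minesweeper            ┃ 
                    ┃  Phon┠────────────────────────┨ 
                    ┃      ┃■■■■■■■■■■              ┃ 
                    ┃      ┃■■■■■■■■■■              ┃ 


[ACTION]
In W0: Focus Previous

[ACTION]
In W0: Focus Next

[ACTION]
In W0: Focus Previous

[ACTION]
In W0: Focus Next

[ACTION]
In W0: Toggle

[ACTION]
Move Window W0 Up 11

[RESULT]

                    ┠───────────────────────────┨     
                    ┃> Region:     [Other     ▼]┃     
                    ┃  Priority:   [Critical  ▼]┃     
                    ┃  Notify:     [x]          ┃     
                    ┃  Active:     [x]          ┃     
                    ┃  Notes:      [           ]┃     
                    ┃  Phone:      [           ]┃     
                    ┃                           ┃     
                    ┃                           ┃     
                    ┃                           ┃     
                    ┃                           ┃     
                    ┃                           ┃     
                    ┃                           ┃     
                    ┃                           ┃     
                    ┃                           ┃     
                    ┃      ┏━━━━━━━━━━━━━━━━━━━━━━━━┓ 
                    ┗━━━━━━┃ Minesweeper            ┃ 
                           ┠────────────────────────┨ 
                           ┃■■■■■■■■■■              ┃ 
                           ┃■■■■■■■■■■              ┃ 


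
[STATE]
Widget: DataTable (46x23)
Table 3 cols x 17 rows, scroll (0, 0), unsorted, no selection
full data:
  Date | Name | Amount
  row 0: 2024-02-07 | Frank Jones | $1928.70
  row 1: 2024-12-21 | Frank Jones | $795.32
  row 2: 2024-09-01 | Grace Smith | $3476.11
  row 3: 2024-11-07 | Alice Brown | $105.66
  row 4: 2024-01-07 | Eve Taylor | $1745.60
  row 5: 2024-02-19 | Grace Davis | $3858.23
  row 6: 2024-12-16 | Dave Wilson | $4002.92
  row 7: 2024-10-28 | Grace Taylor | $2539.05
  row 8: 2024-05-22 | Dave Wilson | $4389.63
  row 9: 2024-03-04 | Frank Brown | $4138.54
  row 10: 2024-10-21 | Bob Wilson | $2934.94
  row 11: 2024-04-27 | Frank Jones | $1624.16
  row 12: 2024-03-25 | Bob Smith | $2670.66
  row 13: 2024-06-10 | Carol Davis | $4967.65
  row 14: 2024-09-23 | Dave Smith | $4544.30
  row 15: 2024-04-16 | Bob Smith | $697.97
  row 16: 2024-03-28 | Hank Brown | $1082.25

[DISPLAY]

Date      │Name        │Amount                
──────────┼────────────┼────────              
2024-02-07│Frank Jones │$1928.70              
2024-12-21│Frank Jones │$795.32               
2024-09-01│Grace Smith │$3476.11              
2024-11-07│Alice Brown │$105.66               
2024-01-07│Eve Taylor  │$1745.60              
2024-02-19│Grace Davis │$3858.23              
2024-12-16│Dave Wilson │$4002.92              
2024-10-28│Grace Taylor│$2539.05              
2024-05-22│Dave Wilson │$4389.63              
2024-03-04│Frank Brown │$4138.54              
2024-10-21│Bob Wilson  │$2934.94              
2024-04-27│Frank Jones │$1624.16              
2024-03-25│Bob Smith   │$2670.66              
2024-06-10│Carol Davis │$4967.65              
2024-09-23│Dave Smith  │$4544.30              
2024-04-16│Bob Smith   │$697.97               
2024-03-28│Hank Brown  │$1082.25              
                                              
                                              
                                              
                                              


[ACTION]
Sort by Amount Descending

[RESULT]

Date      │Name        │Amount ▼              
──────────┼────────────┼────────              
2024-06-10│Carol Davis │$4967.65              
2024-09-23│Dave Smith  │$4544.30              
2024-05-22│Dave Wilson │$4389.63              
2024-03-04│Frank Brown │$4138.54              
2024-12-16│Dave Wilson │$4002.92              
2024-02-19│Grace Davis │$3858.23              
2024-09-01│Grace Smith │$3476.11              
2024-10-21│Bob Wilson  │$2934.94              
2024-03-25│Bob Smith   │$2670.66              
2024-10-28│Grace Taylor│$2539.05              
2024-02-07│Frank Jones │$1928.70              
2024-01-07│Eve Taylor  │$1745.60              
2024-04-27│Frank Jones │$1624.16              
2024-03-28│Hank Brown  │$1082.25              
2024-12-21│Frank Jones │$795.32               
2024-04-16│Bob Smith   │$697.97               
2024-11-07│Alice Brown │$105.66               
                                              
                                              
                                              
                                              


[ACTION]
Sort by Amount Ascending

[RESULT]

Date      │Name        │Amount ▲              
──────────┼────────────┼────────              
2024-11-07│Alice Brown │$105.66               
2024-04-16│Bob Smith   │$697.97               
2024-12-21│Frank Jones │$795.32               
2024-03-28│Hank Brown  │$1082.25              
2024-04-27│Frank Jones │$1624.16              
2024-01-07│Eve Taylor  │$1745.60              
2024-02-07│Frank Jones │$1928.70              
2024-10-28│Grace Taylor│$2539.05              
2024-03-25│Bob Smith   │$2670.66              
2024-10-21│Bob Wilson  │$2934.94              
2024-09-01│Grace Smith │$3476.11              
2024-02-19│Grace Davis │$3858.23              
2024-12-16│Dave Wilson │$4002.92              
2024-03-04│Frank Brown │$4138.54              
2024-05-22│Dave Wilson │$4389.63              
2024-09-23│Dave Smith  │$4544.30              
2024-06-10│Carol Davis │$4967.65              
                                              
                                              
                                              
                                              


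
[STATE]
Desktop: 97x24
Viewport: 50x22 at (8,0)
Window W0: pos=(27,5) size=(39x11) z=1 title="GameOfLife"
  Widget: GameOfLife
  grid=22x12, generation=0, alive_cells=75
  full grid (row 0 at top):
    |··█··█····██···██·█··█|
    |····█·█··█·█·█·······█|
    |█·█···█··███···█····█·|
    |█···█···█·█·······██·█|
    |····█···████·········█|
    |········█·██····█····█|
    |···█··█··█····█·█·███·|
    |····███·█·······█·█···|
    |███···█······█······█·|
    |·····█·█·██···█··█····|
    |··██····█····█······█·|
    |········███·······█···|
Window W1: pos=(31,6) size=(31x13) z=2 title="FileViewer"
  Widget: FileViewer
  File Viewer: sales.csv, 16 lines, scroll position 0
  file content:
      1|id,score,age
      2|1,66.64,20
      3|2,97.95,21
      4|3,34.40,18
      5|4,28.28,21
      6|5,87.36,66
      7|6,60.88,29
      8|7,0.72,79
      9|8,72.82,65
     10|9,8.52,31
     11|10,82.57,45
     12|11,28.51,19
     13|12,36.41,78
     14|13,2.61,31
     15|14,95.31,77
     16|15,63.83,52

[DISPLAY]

                                                  
                                                  
                                                  
                                                  
                                                  
                   ┏━━━━━━━━━━━━━━━━━━━━━━━━━━━━━━
                   ┃ Ga┏━━━━━━━━━━━━━━━━━━━━━━━━━━
                   ┠───┃ FileViewer               
                   ┃Gen┠──────────────────────────
                   ┃█··┃id,score,age              
                   ┃···┃1,66.64,20                
                   ┃···┃2,97.95,21                
                   ┃···┃3,34.40,18                
                   ┃···┃4,28.28,21                
                   ┃███┃5,87.36,66                
                   ┗━━━┃6,60.88,29                
                       ┃7,0.72,79                 
                       ┃8,72.82,65                
                       ┗━━━━━━━━━━━━━━━━━━━━━━━━━━
                                                  
                                                  
                                                  


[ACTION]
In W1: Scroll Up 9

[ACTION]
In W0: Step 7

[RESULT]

                                                  
                                                  
                                                  
                                                  
                                                  
                   ┏━━━━━━━━━━━━━━━━━━━━━━━━━━━━━━
                   ┃ Ga┏━━━━━━━━━━━━━━━━━━━━━━━━━━
                   ┠───┃ FileViewer               
                   ┃Gen┠──────────────────────────
                   ┃···┃id,score,age              
                   ┃···┃1,66.64,20                
                   ┃·█·┃2,97.95,21                
                   ┃█··┃3,34.40,18                
                   ┃█··┃4,28.28,21                
                   ┃█··┃5,87.36,66                
                   ┗━━━┃6,60.88,29                
                       ┃7,0.72,79                 
                       ┃8,72.82,65                
                       ┗━━━━━━━━━━━━━━━━━━━━━━━━━━
                                                  
                                                  
                                                  


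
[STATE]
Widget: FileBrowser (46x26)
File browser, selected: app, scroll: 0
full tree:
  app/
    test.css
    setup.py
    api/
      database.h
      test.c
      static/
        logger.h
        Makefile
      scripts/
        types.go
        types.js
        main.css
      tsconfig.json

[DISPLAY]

> [-] app/                                    
    test.css                                  
    setup.py                                  
    [+] api/                                  
                                              
                                              
                                              
                                              
                                              
                                              
                                              
                                              
                                              
                                              
                                              
                                              
                                              
                                              
                                              
                                              
                                              
                                              
                                              
                                              
                                              
                                              


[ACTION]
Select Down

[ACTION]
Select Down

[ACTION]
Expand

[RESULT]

  [-] app/                                    
    test.css                                  
  > setup.py                                  
    [+] api/                                  
                                              
                                              
                                              
                                              
                                              
                                              
                                              
                                              
                                              
                                              
                                              
                                              
                                              
                                              
                                              
                                              
                                              
                                              
                                              
                                              
                                              
                                              


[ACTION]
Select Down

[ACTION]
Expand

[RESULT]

  [-] app/                                    
    test.css                                  
    setup.py                                  
  > [-] api/                                  
      database.h                              
      test.c                                  
      [+] static/                             
      [+] scripts/                            
      tsconfig.json                           
                                              
                                              
                                              
                                              
                                              
                                              
                                              
                                              
                                              
                                              
                                              
                                              
                                              
                                              
                                              
                                              
                                              


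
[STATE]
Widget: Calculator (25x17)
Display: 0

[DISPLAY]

                        0
┌───┬───┬───┬───┐        
│ 7 │ 8 │ 9 │ ÷ │        
├───┼───┼───┼───┤        
│ 4 │ 5 │ 6 │ × │        
├───┼───┼───┼───┤        
│ 1 │ 2 │ 3 │ - │        
├───┼───┼───┼───┤        
│ 0 │ . │ = │ + │        
├───┼───┼───┼───┤        
│ C │ MC│ MR│ M+│        
└───┴───┴───┴───┘        
                         
                         
                         
                         
                         


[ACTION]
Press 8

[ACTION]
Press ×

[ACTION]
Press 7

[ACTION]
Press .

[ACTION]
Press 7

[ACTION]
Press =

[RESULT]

                     61.6
┌───┬───┬───┬───┐        
│ 7 │ 8 │ 9 │ ÷ │        
├───┼───┼───┼───┤        
│ 4 │ 5 │ 6 │ × │        
├───┼───┼───┼───┤        
│ 1 │ 2 │ 3 │ - │        
├───┼───┼───┼───┤        
│ 0 │ . │ = │ + │        
├───┼───┼───┼───┤        
│ C │ MC│ MR│ M+│        
└───┴───┴───┴───┘        
                         
                         
                         
                         
                         


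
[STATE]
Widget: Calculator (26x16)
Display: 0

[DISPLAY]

                         0
┌───┬───┬───┬───┐         
│ 7 │ 8 │ 9 │ ÷ │         
├───┼───┼───┼───┤         
│ 4 │ 5 │ 6 │ × │         
├───┼───┼───┼───┤         
│ 1 │ 2 │ 3 │ - │         
├───┼───┼───┼───┤         
│ 0 │ . │ = │ + │         
├───┼───┼───┼───┤         
│ C │ MC│ MR│ M+│         
└───┴───┴───┴───┘         
                          
                          
                          
                          


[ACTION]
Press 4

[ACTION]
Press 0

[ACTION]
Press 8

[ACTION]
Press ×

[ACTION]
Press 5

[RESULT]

                         5
┌───┬───┬───┬───┐         
│ 7 │ 8 │ 9 │ ÷ │         
├───┼───┼───┼───┤         
│ 4 │ 5 │ 6 │ × │         
├───┼───┼───┼───┤         
│ 1 │ 2 │ 3 │ - │         
├───┼───┼───┼───┤         
│ 0 │ . │ = │ + │         
├───┼───┼───┼───┤         
│ C │ MC│ MR│ M+│         
└───┴───┴───┴───┘         
                          
                          
                          
                          


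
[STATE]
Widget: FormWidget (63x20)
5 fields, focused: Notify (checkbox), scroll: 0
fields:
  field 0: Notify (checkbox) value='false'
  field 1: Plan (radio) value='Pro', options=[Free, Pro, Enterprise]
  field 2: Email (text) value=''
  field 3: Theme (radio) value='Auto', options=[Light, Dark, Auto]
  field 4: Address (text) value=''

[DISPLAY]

> Notify:     [ ]                                              
  Plan:       ( ) Free  (●) Pro  ( ) Enterprise                
  Email:      [                                               ]
  Theme:      ( ) Light  ( ) Dark  (●) Auto                    
  Address:    [                                               ]
                                                               
                                                               
                                                               
                                                               
                                                               
                                                               
                                                               
                                                               
                                                               
                                                               
                                                               
                                                               
                                                               
                                                               
                                                               


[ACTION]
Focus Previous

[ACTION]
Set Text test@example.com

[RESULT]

  Notify:     [ ]                                              
  Plan:       ( ) Free  (●) Pro  ( ) Enterprise                
  Email:      [                                               ]
  Theme:      ( ) Light  ( ) Dark  (●) Auto                    
> Address:    [test@example.com                               ]
                                                               
                                                               
                                                               
                                                               
                                                               
                                                               
                                                               
                                                               
                                                               
                                                               
                                                               
                                                               
                                                               
                                                               
                                                               


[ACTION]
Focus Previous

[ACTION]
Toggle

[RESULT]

  Notify:     [ ]                                              
  Plan:       ( ) Free  (●) Pro  ( ) Enterprise                
  Email:      [                                               ]
> Theme:      ( ) Light  ( ) Dark  (●) Auto                    
  Address:    [test@example.com                               ]
                                                               
                                                               
                                                               
                                                               
                                                               
                                                               
                                                               
                                                               
                                                               
                                                               
                                                               
                                                               
                                                               
                                                               
                                                               


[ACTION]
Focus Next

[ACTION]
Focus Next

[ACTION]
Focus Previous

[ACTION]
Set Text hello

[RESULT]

  Notify:     [ ]                                              
  Plan:       ( ) Free  (●) Pro  ( ) Enterprise                
  Email:      [                                               ]
  Theme:      ( ) Light  ( ) Dark  (●) Auto                    
> Address:    [hello                                          ]
                                                               
                                                               
                                                               
                                                               
                                                               
                                                               
                                                               
                                                               
                                                               
                                                               
                                                               
                                                               
                                                               
                                                               
                                                               
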